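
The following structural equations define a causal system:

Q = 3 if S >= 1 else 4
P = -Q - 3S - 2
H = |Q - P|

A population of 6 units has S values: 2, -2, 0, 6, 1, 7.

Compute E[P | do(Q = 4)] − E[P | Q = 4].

Under do(Q=4), Q's equation is replaced by Q=4 for every unit. Per-unit P: -12, 0, -6, -24, -9, -27. Mean = -13.
Observing Q=4 restricts to units where Q's equation naturally yields 4: S ∈ {-2, 0}. In that subpopulation P = 0, -6, mean -3.
Difference = -13 − (-3) = -10.

-10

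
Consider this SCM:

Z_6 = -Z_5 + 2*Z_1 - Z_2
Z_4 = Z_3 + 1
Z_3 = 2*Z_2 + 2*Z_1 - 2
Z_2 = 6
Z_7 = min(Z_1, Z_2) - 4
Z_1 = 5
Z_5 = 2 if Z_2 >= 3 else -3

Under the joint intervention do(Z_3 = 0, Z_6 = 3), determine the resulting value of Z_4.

1

Setting Z_3 = 0, Z_6 = 3 by intervention discards those variables' equations.
Z_4 = Z_3 + 1  [with Z_3=0]  = 1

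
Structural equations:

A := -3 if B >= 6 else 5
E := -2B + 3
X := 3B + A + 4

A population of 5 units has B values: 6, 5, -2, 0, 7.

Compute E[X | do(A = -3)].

Every unit gets A=-3 under the intervention. X values become 19, 16, -5, 1, 22; E[X|do(A=-3)] = 10.6.

10.6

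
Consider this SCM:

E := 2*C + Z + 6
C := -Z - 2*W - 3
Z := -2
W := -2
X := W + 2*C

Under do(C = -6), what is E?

The intervention breaks the incoming arrows to C: C := -Z - 2*W - 3 no longer applies, and C = -6.
E = 2*C + Z + 6  [with C=-6, Z=-2]  = -8

-8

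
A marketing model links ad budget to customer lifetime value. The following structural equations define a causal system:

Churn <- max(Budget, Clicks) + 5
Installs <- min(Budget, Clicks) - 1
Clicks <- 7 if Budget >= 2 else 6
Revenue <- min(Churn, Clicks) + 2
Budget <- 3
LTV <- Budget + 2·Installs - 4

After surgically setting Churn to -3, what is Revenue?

Intervening sets Churn = -3 and removes its equation (Churn <- max(Budget, Clicks) + 5).
Clicks = 7 if Budget >= 2 else 6  [with Budget=3]  = 7
Revenue = min(Churn, Clicks) + 2  [with Churn=-3, Clicks=7]  = -1

-1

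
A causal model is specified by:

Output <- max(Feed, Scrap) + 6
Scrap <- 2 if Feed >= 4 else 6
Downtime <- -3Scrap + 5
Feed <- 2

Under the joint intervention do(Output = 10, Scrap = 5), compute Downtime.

-10

The joint intervention fixes Output = 10, Scrap = 5, removing each variable's own equation.
Downtime = -3Scrap + 5  [with Scrap=5]  = -10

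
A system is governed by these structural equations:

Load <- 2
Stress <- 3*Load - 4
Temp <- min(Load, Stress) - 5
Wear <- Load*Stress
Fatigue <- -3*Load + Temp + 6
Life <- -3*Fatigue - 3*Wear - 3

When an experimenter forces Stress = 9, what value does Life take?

Under do(Stress=9), the mechanism Stress <- 3*Load - 4 is discarded; Stress is fixed at 9.
Temp = min(Load, Stress) - 5  [with Load=2, Stress=9]  = -3
Wear = Load*Stress  [with Load=2, Stress=9]  = 18
Fatigue = -3*Load + Temp + 6  [with Load=2, Temp=-3]  = -3
Life = -3*Fatigue - 3*Wear - 3  [with Fatigue=-3, Wear=18]  = -48

-48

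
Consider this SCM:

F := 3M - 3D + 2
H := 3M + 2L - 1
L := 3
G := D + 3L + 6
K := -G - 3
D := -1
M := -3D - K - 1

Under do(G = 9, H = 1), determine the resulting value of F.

Under do(G = 9, H = 1), each intervened variable's structural equation is replaced by its fixed value.
K = -G - 3  [with G=9]  = -12
M = -3D - K - 1  [with D=-1, K=-12]  = 14
F = 3M - 3D + 2  [with M=14, D=-1]  = 47

47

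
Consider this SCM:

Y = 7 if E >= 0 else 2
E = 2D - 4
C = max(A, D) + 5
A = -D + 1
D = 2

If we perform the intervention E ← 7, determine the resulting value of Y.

do(E=7) replaces the equation E = 2D - 4 with the constant E = 7.
Y = 7 if E >= 0 else 2  [with E=7]  = 7

7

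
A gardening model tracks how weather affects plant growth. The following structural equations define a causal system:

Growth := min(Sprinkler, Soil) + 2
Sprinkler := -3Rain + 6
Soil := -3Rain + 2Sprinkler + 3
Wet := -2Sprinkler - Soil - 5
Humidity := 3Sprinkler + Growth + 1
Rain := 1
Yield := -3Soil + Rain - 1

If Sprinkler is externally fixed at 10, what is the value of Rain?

1

Under do(Sprinkler=10), the mechanism Sprinkler := -3Rain + 6 is discarded; Sprinkler is fixed at 10.
Rain is not downstream of the intervention, so its value is determined by the original equations.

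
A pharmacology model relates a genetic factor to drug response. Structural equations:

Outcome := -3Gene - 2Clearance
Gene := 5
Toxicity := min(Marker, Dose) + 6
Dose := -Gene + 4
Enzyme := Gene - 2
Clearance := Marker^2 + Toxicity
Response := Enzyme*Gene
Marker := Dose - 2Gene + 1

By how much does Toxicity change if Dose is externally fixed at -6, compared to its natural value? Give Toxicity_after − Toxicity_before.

Under do(Dose=-6), the mechanism Dose := -Gene + 4 is discarded; Dose is fixed at -6.
Marker = Dose - 2Gene + 1  [with Dose=-6, Gene=5]  = -15
Toxicity = min(Marker, Dose) + 6  [with Marker=-15, Dose=-6]  = -9
Without intervention: Dose = -Gene + 4  [with Gene=5]  = -1; Marker = Dose - 2Gene + 1  [with Dose=-1, Gene=5]  = -10; Toxicity = min(Marker, Dose) + 6  [with Marker=-10, Dose=-1]  = -4.
Change = -9 − (-4) = -5.

-5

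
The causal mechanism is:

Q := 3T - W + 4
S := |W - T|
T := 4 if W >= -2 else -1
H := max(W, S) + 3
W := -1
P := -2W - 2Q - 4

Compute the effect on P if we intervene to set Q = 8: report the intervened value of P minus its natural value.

18

The intervention breaks the incoming arrows to Q: Q := 3T - W + 4 no longer applies, and Q = 8.
P = -2W - 2Q - 4  [with W=-1, Q=8]  = -18
Without intervention: T = 4 if W >= -2 else -1  [with W=-1]  = 4; Q = 3T - W + 4  [with T=4, W=-1]  = 17; P = -2W - 2Q - 4  [with W=-1, Q=17]  = -36.
Change = -18 − (-36) = 18.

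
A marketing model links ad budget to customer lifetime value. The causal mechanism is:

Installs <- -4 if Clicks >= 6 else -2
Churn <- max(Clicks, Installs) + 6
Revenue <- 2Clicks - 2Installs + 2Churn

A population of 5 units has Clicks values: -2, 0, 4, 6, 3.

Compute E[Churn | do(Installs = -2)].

8.2

The intervention sets Installs=-2 in all 5 units regardless of Clicks. Recomputing Churn per unit gives 4, 6, 10, 12, 9; average 8.2.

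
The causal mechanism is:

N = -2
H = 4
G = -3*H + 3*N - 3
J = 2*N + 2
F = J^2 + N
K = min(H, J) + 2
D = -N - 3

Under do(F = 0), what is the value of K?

The intervention breaks the incoming arrows to F: F = J^2 + N no longer applies, and F = 0.
Since K is not a descendant of the intervened variable, it is unaffected.
J = 2*N + 2  [with N=-2]  = -2
K = min(H, J) + 2  [with H=4, J=-2]  = 0

0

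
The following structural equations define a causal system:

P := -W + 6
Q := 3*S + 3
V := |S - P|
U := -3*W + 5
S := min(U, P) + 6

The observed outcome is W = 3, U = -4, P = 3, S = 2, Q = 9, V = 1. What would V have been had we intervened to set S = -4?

7

Under do(S=-4), the mechanism S := min(U, P) + 6 is discarded; S is fixed at -4.
P = -W + 6  [with W=3]  = 3
V = |S - P|  [with S=-4, P=3]  = 7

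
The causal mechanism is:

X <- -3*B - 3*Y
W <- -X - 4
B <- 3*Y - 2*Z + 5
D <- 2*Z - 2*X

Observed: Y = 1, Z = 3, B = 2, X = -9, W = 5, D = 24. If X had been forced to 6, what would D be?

-6

Under do(X=6), the mechanism X <- -3*B - 3*Y is discarded; X is fixed at 6.
D = 2*Z - 2*X  [with Z=3, X=6]  = -6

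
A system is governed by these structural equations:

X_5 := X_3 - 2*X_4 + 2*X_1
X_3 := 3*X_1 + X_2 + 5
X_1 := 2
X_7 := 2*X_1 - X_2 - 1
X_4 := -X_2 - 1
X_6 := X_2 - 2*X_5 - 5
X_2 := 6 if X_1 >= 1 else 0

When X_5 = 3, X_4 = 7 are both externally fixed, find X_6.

-5

Setting X_5 = 3, X_4 = 7 by intervention discards those variables' equations.
X_2 = 6 if X_1 >= 1 else 0  [with X_1=2]  = 6
X_6 = X_2 - 2*X_5 - 5  [with X_2=6, X_5=3]  = -5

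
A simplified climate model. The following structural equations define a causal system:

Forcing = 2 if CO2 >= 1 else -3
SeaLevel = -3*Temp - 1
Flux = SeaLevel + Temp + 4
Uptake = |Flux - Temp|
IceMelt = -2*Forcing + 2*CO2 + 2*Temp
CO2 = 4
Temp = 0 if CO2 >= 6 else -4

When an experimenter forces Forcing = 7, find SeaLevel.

do(Forcing=7) replaces the equation Forcing = 2 if CO2 >= 1 else -3 with the constant Forcing = 7.
Since SeaLevel is not a descendant of the intervened variable, it is unaffected.
Temp = 0 if CO2 >= 6 else -4  [with CO2=4]  = -4
SeaLevel = -3*Temp - 1  [with Temp=-4]  = 11

11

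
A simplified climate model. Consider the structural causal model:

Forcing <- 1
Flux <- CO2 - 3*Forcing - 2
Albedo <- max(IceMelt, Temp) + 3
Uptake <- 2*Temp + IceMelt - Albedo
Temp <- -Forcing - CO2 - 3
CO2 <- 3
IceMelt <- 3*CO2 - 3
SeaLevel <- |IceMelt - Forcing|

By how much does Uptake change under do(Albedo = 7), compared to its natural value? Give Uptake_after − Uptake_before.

2

do(Albedo=7) replaces the equation Albedo <- max(IceMelt, Temp) + 3 with the constant Albedo = 7.
Temp = -Forcing - CO2 - 3  [with Forcing=1, CO2=3]  = -7
IceMelt = 3*CO2 - 3  [with CO2=3]  = 6
Uptake = 2*Temp + IceMelt - Albedo  [with Temp=-7, IceMelt=6, Albedo=7]  = -15
Without intervention: Temp = -Forcing - CO2 - 3  [with Forcing=1, CO2=3]  = -7; IceMelt = 3*CO2 - 3  [with CO2=3]  = 6; Albedo = max(IceMelt, Temp) + 3  [with IceMelt=6, Temp=-7]  = 9; Uptake = 2*Temp + IceMelt - Albedo  [with Temp=-7, IceMelt=6, Albedo=9]  = -17.
Change = -15 − (-17) = 2.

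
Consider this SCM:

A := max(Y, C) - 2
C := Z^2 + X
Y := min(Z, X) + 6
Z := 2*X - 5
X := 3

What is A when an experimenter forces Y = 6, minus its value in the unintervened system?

-1

Intervening sets Y = 6 and removes its equation (Y := min(Z, X) + 6).
Z = 2*X - 5  [with X=3]  = 1
C = Z^2 + X  [with Z=1, X=3]  = 4
A = max(Y, C) - 2  [with Y=6, C=4]  = 4
Without intervention: Z = 2*X - 5  [with X=3]  = 1; C = Z^2 + X  [with Z=1, X=3]  = 4; Y = min(Z, X) + 6  [with Z=1, X=3]  = 7; A = max(Y, C) - 2  [with Y=7, C=4]  = 5.
Change = 4 − 5 = -1.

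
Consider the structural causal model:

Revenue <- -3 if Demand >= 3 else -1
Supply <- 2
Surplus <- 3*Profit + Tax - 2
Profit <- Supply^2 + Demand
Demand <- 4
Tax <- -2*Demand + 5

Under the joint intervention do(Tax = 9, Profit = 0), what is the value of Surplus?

7

The joint intervention fixes Tax = 9, Profit = 0, removing each variable's own equation.
Surplus = 3*Profit + Tax - 2  [with Profit=0, Tax=9]  = 7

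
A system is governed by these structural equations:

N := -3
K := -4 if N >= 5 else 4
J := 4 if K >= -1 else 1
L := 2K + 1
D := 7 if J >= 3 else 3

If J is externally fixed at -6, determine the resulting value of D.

Intervening sets J = -6 and removes its equation (J := 4 if K >= -1 else 1).
D = 7 if J >= 3 else 3  [with J=-6]  = 3

3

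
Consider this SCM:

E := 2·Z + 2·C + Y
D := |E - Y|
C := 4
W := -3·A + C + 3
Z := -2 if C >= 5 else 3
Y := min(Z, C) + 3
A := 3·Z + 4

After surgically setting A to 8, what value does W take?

-17

Intervening sets A = 8 and removes its equation (A := 3·Z + 4).
W = -3·A + C + 3  [with A=8, C=4]  = -17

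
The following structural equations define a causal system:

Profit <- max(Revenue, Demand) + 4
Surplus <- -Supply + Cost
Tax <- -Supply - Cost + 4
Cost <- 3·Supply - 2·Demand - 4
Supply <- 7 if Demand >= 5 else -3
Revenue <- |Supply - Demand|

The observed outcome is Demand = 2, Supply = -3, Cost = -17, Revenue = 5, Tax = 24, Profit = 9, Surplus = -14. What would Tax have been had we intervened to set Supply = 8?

-20

do(Supply=8) replaces the equation Supply <- 7 if Demand >= 5 else -3 with the constant Supply = 8.
Cost = 3·Supply - 2·Demand - 4  [with Supply=8, Demand=2]  = 16
Tax = -Supply - Cost + 4  [with Supply=8, Cost=16]  = -20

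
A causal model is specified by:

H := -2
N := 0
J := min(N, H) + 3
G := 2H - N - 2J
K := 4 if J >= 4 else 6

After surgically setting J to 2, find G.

-8

The intervention breaks the incoming arrows to J: J := min(N, H) + 3 no longer applies, and J = 2.
G = 2H - N - 2J  [with H=-2, N=0, J=2]  = -8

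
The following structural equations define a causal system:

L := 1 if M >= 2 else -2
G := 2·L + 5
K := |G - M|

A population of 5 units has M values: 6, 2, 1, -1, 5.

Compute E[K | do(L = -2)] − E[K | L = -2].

1.4

The intervention sets L=-2 in all 5 units regardless of M. Recomputing K per unit gives 5, 1, 0, 2, 4; average 2.4.
E[K|L=-2] averages over only the 2 units with L=-2 (M = 1, -1): K = 0, 2, mean 1.
Difference = 2.4 − 1 = 1.4.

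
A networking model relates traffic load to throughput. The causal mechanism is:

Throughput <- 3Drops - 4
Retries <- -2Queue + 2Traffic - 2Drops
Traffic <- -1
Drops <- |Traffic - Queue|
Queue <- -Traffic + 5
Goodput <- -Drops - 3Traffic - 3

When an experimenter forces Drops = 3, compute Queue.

6

Under do(Drops=3), the mechanism Drops <- |Traffic - Queue| is discarded; Drops is fixed at 3.
Since Queue is not a descendant of the intervened variable, it is unaffected.
Queue = -Traffic + 5  [with Traffic=-1]  = 6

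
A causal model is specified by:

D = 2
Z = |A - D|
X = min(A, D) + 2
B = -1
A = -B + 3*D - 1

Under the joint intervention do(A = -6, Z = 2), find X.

Setting A = -6, Z = 2 by intervention discards those variables' equations.
X = min(A, D) + 2  [with A=-6, D=2]  = -4

-4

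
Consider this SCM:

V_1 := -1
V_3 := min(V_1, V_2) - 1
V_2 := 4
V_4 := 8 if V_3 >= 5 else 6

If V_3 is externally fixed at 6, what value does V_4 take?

8

The intervention breaks the incoming arrows to V_3: V_3 := min(V_1, V_2) - 1 no longer applies, and V_3 = 6.
V_4 = 8 if V_3 >= 5 else 6  [with V_3=6]  = 8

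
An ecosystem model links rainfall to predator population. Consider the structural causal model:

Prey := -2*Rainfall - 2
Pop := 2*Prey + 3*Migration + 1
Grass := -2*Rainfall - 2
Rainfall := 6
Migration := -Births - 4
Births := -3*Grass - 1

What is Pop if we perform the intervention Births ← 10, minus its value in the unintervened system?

Under do(Births=10), the mechanism Births := -3*Grass - 1 is discarded; Births is fixed at 10.
Prey = -2*Rainfall - 2  [with Rainfall=6]  = -14
Migration = -Births - 4  [with Births=10]  = -14
Pop = 2*Prey + 3*Migration + 1  [with Prey=-14, Migration=-14]  = -69
Without intervention: Grass = -2*Rainfall - 2  [with Rainfall=6]  = -14; Prey = -2*Rainfall - 2  [with Rainfall=6]  = -14; Births = -3*Grass - 1  [with Grass=-14]  = 41; Migration = -Births - 4  [with Births=41]  = -45; Pop = 2*Prey + 3*Migration + 1  [with Prey=-14, Migration=-45]  = -162.
Change = -69 − (-162) = 93.

93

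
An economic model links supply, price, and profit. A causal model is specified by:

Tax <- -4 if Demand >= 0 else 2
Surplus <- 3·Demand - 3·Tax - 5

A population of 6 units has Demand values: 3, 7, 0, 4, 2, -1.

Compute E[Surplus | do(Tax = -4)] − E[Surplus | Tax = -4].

do(Tax=-4) breaks Tax's dependence on Demand. With Tax=-4 fixed, Surplus across the units is 16, 28, 7, 19, 13, 4, mean 14.5.
Conditioning on Tax=-4 selects the 5 unit(s) with Demand ∈ {3, 7, 0, 4, 2}. Their Surplus values: 16, 28, 7, 19, 13. Mean = 16.6.
Difference = 14.5 − 16.6 = -2.1.

-2.1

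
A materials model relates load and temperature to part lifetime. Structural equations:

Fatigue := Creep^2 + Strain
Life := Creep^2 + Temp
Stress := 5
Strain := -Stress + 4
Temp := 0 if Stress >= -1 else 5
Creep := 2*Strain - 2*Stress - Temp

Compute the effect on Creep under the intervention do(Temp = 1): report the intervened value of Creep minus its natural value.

-1

The intervention breaks the incoming arrows to Temp: Temp := 0 if Stress >= -1 else 5 no longer applies, and Temp = 1.
Strain = -Stress + 4  [with Stress=5]  = -1
Creep = 2*Strain - 2*Stress - Temp  [with Strain=-1, Stress=5, Temp=1]  = -13
Without intervention: Strain = -Stress + 4  [with Stress=5]  = -1; Temp = 0 if Stress >= -1 else 5  [with Stress=5]  = 0; Creep = 2*Strain - 2*Stress - Temp  [with Strain=-1, Stress=5, Temp=0]  = -12.
Change = -13 − (-12) = -1.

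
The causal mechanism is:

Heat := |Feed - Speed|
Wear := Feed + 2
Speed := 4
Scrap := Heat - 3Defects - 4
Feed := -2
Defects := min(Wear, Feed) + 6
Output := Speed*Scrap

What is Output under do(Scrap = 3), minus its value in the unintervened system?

52

Intervening sets Scrap = 3 and removes its equation (Scrap := Heat - 3Defects - 4).
Output = Speed*Scrap  [with Speed=4, Scrap=3]  = 12
Without intervention: Heat = |Feed - Speed|  [with Feed=-2, Speed=4]  = 6; Wear = Feed + 2  [with Feed=-2]  = 0; Defects = min(Wear, Feed) + 6  [with Wear=0, Feed=-2]  = 4; Scrap = Heat - 3Defects - 4  [with Heat=6, Defects=4]  = -10; Output = Speed*Scrap  [with Speed=4, Scrap=-10]  = -40.
Change = 12 − (-40) = 52.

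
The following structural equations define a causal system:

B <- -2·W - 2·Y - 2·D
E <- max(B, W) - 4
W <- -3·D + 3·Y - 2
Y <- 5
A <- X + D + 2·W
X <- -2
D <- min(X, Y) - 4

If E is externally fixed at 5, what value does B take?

-60

The intervention breaks the incoming arrows to E: E <- max(B, W) - 4 no longer applies, and E = 5.
B is not downstream of the intervention, so its value is determined by the original equations.
D = min(X, Y) - 4  [with X=-2, Y=5]  = -6
W = -3·D + 3·Y - 2  [with D=-6, Y=5]  = 31
B = -2·W - 2·Y - 2·D  [with W=31, Y=5, D=-6]  = -60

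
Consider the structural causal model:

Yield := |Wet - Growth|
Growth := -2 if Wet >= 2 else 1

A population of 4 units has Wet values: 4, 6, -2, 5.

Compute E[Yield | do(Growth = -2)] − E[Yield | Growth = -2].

-1.75

Every unit gets Growth=-2 under the intervention. Yield values become 6, 8, 0, 7; E[Yield|do(Growth=-2)] = 5.25.
E[Yield|Growth=-2] averages over only the 3 units with Growth=-2 (Wet = 4, 6, 5): Yield = 6, 8, 7, mean 7.
Difference = 5.25 − 7 = -1.75.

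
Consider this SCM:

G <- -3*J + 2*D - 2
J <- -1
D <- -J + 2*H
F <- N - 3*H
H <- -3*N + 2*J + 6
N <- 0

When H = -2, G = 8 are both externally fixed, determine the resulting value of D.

-3

Setting H = -2, G = 8 by intervention discards those variables' equations.
D = -J + 2*H  [with J=-1, H=-2]  = -3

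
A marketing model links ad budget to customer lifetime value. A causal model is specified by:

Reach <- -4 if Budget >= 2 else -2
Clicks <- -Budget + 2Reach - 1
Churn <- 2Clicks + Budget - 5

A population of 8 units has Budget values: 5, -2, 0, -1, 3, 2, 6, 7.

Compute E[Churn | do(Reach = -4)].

do(Reach=-4) breaks Reach's dependence on Budget. With Reach=-4 fixed, Churn across the units is -28, -21, -23, -22, -26, -25, -29, -30, mean -25.5.

-25.5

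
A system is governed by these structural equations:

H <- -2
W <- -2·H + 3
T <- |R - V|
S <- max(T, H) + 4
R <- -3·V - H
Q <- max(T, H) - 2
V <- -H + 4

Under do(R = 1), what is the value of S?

9

The intervention breaks the incoming arrows to R: R <- -3·V - H no longer applies, and R = 1.
V = -H + 4  [with H=-2]  = 6
T = |R - V|  [with R=1, V=6]  = 5
S = max(T, H) + 4  [with T=5, H=-2]  = 9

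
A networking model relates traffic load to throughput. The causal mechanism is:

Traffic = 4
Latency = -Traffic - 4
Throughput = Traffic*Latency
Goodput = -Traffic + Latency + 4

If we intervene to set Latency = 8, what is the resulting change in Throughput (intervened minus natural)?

64

The intervention breaks the incoming arrows to Latency: Latency = -Traffic - 4 no longer applies, and Latency = 8.
Throughput = Traffic*Latency  [with Traffic=4, Latency=8]  = 32
Without intervention: Latency = -Traffic - 4  [with Traffic=4]  = -8; Throughput = Traffic*Latency  [with Traffic=4, Latency=-8]  = -32.
Change = 32 − (-32) = 64.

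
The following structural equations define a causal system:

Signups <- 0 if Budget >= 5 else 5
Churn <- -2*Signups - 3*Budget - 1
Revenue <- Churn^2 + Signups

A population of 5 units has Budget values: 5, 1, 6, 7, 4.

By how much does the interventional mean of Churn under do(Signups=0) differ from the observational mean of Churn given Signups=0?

4.2

The intervention sets Signups=0 in all 5 units regardless of Budget. Recomputing Churn per unit gives -16, -4, -19, -22, -13; average -14.8.
E[Churn|Signups=0] averages over only the 3 units with Signups=0 (Budget = 5, 6, 7): Churn = -16, -19, -22, mean -19.
Difference = -14.8 − (-19) = 4.2.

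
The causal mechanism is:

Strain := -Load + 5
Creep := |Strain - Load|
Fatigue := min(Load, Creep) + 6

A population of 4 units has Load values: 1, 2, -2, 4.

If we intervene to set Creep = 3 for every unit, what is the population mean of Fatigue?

do(Creep=3) breaks Creep's dependence on Load. With Creep=3 fixed, Fatigue across the units is 7, 8, 4, 9, mean 7.

7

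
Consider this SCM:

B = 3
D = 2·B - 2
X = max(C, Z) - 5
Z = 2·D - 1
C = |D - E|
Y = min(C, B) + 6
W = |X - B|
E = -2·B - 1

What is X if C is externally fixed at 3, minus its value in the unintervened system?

-4

Under do(C=3), the mechanism C = |D - E| is discarded; C is fixed at 3.
D = 2·B - 2  [with B=3]  = 4
Z = 2·D - 1  [with D=4]  = 7
X = max(C, Z) - 5  [with C=3, Z=7]  = 2
Without intervention: D = 2·B - 2  [with B=3]  = 4; E = -2·B - 1  [with B=3]  = -7; Z = 2·D - 1  [with D=4]  = 7; C = |D - E|  [with D=4, E=-7]  = 11; X = max(C, Z) - 5  [with C=11, Z=7]  = 6.
Change = 2 − 6 = -4.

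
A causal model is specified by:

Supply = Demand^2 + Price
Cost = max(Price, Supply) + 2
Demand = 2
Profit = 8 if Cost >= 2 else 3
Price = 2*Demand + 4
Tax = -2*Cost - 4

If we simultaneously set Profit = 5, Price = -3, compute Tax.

The joint intervention fixes Profit = 5, Price = -3, removing each variable's own equation.
Supply = Demand^2 + Price  [with Demand=2, Price=-3]  = 1
Cost = max(Price, Supply) + 2  [with Price=-3, Supply=1]  = 3
Tax = -2*Cost - 4  [with Cost=3]  = -10

-10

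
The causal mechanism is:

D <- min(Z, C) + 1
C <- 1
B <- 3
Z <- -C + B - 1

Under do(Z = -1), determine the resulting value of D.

0

The intervention breaks the incoming arrows to Z: Z <- -C + B - 1 no longer applies, and Z = -1.
D = min(Z, C) + 1  [with Z=-1, C=1]  = 0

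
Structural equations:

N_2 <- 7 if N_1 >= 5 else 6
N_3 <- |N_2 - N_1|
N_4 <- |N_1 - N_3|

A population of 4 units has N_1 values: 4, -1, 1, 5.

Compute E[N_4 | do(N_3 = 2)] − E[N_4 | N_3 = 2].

Every unit gets N_3=2 under the intervention. N_4 values become 2, 3, 1, 3; E[N_4|do(N_3=2)] = 2.25.
E[N_4|N_3=2] averages over only the 2 units with N_3=2 (N_1 = 4, 5): N_4 = 2, 3, mean 2.5.
Difference = 2.25 − 2.5 = -0.25.

-0.25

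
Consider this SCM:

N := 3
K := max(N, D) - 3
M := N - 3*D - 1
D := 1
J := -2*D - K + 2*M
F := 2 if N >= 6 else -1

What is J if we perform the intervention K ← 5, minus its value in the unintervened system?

-5

do(K=5) replaces the equation K := max(N, D) - 3 with the constant K = 5.
M = N - 3*D - 1  [with N=3, D=1]  = -1
J = -2*D - K + 2*M  [with D=1, K=5, M=-1]  = -9
Without intervention: K = max(N, D) - 3  [with N=3, D=1]  = 0; M = N - 3*D - 1  [with N=3, D=1]  = -1; J = -2*D - K + 2*M  [with D=1, K=0, M=-1]  = -4.
Change = -9 − (-4) = -5.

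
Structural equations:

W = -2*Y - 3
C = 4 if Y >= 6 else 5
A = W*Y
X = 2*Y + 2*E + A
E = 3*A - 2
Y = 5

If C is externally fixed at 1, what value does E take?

do(C=1) replaces the equation C = 4 if Y >= 6 else 5 with the constant C = 1.
Since E is not a descendant of the intervened variable, it is unaffected.
W = -2*Y - 3  [with Y=5]  = -13
A = W*Y  [with W=-13, Y=5]  = -65
E = 3*A - 2  [with A=-65]  = -197

-197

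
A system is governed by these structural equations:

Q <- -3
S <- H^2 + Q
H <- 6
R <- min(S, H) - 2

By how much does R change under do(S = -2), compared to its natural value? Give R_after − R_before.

-8

The intervention breaks the incoming arrows to S: S <- H^2 + Q no longer applies, and S = -2.
R = min(S, H) - 2  [with S=-2, H=6]  = -4
Without intervention: S = H^2 + Q  [with H=6, Q=-3]  = 33; R = min(S, H) - 2  [with S=33, H=6]  = 4.
Change = -4 − 4 = -8.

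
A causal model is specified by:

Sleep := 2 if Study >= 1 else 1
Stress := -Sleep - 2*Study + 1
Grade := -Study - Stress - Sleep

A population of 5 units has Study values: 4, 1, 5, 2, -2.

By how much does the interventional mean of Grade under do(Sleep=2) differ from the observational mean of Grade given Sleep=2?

Every unit gets Sleep=2 under the intervention. Grade values become 3, 0, 4, 1, -3; E[Grade|do(Sleep=2)] = 1.
Conditioning on Sleep=2 selects the 4 unit(s) with Study ∈ {4, 1, 5, 2}. Their Grade values: 3, 0, 4, 1. Mean = 2.
Difference = 1 − 2 = -1.

-1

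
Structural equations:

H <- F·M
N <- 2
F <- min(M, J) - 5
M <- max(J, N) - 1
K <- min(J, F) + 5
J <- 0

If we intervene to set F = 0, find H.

0

Under do(F=0), the mechanism F <- min(M, J) - 5 is discarded; F is fixed at 0.
M = max(J, N) - 1  [with J=0, N=2]  = 1
H = F·M  [with F=0, M=1]  = 0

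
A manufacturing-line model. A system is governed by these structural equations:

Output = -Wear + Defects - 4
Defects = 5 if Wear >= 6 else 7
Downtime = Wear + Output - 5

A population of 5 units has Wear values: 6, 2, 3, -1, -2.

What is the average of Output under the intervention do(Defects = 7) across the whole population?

1.4

Under do(Defects=7), Defects's equation is replaced by Defects=7 for every unit. Per-unit Output: -3, 1, 0, 4, 5. Mean = 1.4.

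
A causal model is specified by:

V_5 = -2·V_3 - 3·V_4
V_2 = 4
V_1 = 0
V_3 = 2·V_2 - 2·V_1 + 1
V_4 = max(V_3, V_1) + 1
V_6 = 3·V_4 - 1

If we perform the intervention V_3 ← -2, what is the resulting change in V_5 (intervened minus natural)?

do(V_3=-2) replaces the equation V_3 = 2·V_2 - 2·V_1 + 1 with the constant V_3 = -2.
V_4 = max(V_3, V_1) + 1  [with V_3=-2, V_1=0]  = 1
V_5 = -2·V_3 - 3·V_4  [with V_3=-2, V_4=1]  = 1
Without intervention: V_3 = 2·V_2 - 2·V_1 + 1  [with V_2=4, V_1=0]  = 9; V_4 = max(V_3, V_1) + 1  [with V_3=9, V_1=0]  = 10; V_5 = -2·V_3 - 3·V_4  [with V_3=9, V_4=10]  = -48.
Change = 1 − (-48) = 49.

49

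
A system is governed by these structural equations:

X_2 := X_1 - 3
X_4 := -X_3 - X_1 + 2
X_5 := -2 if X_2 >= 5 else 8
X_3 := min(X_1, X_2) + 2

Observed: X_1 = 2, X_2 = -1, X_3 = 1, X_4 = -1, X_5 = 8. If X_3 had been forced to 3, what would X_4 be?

-3

The intervention breaks the incoming arrows to X_3: X_3 := min(X_1, X_2) + 2 no longer applies, and X_3 = 3.
X_4 = -X_3 - X_1 + 2  [with X_3=3, X_1=2]  = -3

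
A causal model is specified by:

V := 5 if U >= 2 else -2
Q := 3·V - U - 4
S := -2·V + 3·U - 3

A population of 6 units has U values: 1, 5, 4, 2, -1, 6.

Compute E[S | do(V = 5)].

Every unit gets V=5 under the intervention. S values become -10, 2, -1, -7, -16, 5; E[S|do(V=5)] = -4.5.

-4.5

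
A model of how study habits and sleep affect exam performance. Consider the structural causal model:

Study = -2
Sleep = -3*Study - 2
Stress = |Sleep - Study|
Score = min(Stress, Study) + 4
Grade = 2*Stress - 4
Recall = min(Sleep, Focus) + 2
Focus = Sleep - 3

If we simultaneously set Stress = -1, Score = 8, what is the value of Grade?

-6

Under do(Stress = -1, Score = 8), each intervened variable's structural equation is replaced by its fixed value.
Grade = 2*Stress - 4  [with Stress=-1]  = -6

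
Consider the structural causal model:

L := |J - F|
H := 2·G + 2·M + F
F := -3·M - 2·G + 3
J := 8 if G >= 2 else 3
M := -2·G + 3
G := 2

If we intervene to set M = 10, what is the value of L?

39

Under do(M=10), the mechanism M := -2·G + 3 is discarded; M is fixed at 10.
F = -3·M - 2·G + 3  [with M=10, G=2]  = -31
J = 8 if G >= 2 else 3  [with G=2]  = 8
L = |J - F|  [with J=8, F=-31]  = 39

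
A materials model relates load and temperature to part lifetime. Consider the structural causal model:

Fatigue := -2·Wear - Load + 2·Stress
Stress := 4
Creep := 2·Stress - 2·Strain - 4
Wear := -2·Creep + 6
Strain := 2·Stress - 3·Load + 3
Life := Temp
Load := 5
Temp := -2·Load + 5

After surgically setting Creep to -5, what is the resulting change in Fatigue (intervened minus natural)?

Under do(Creep=-5), the mechanism Creep := 2·Stress - 2·Strain - 4 is discarded; Creep is fixed at -5.
Wear = -2·Creep + 6  [with Creep=-5]  = 16
Fatigue = -2·Wear - Load + 2·Stress  [with Wear=16, Load=5, Stress=4]  = -29
Without intervention: Strain = 2·Stress - 3·Load + 3  [with Stress=4, Load=5]  = -4; Creep = 2·Stress - 2·Strain - 4  [with Stress=4, Strain=-4]  = 12; Wear = -2·Creep + 6  [with Creep=12]  = -18; Fatigue = -2·Wear - Load + 2·Stress  [with Wear=-18, Load=5, Stress=4]  = 39.
Change = -29 − 39 = -68.

-68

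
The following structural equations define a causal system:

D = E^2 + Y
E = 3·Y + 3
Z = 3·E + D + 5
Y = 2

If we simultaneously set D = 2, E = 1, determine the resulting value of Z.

The joint intervention fixes D = 2, E = 1, removing each variable's own equation.
Z = 3·E + D + 5  [with E=1, D=2]  = 10

10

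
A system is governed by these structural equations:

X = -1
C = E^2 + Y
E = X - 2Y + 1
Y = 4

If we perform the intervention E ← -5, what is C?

The intervention breaks the incoming arrows to E: E = X - 2Y + 1 no longer applies, and E = -5.
C = E^2 + Y  [with E=-5, Y=4]  = 29

29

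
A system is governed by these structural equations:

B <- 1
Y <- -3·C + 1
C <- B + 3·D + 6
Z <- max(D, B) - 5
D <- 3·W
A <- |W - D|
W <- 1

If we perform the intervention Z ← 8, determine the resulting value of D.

Under do(Z=8), the mechanism Z <- max(D, B) - 5 is discarded; Z is fixed at 8.
Since D is not a descendant of the intervened variable, it is unaffected.
D = 3·W  [with W=1]  = 3

3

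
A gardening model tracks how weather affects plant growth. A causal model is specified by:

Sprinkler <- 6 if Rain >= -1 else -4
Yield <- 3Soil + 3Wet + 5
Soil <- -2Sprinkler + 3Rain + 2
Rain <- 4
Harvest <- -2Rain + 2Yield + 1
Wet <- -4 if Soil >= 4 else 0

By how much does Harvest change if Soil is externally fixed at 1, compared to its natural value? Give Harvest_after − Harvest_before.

-6

The intervention breaks the incoming arrows to Soil: Soil <- -2Sprinkler + 3Rain + 2 no longer applies, and Soil = 1.
Wet = -4 if Soil >= 4 else 0  [with Soil=1]  = 0
Yield = 3Soil + 3Wet + 5  [with Soil=1, Wet=0]  = 8
Harvest = -2Rain + 2Yield + 1  [with Rain=4, Yield=8]  = 9
Without intervention: Sprinkler = 6 if Rain >= -1 else -4  [with Rain=4]  = 6; Soil = -2Sprinkler + 3Rain + 2  [with Sprinkler=6, Rain=4]  = 2; Wet = -4 if Soil >= 4 else 0  [with Soil=2]  = 0; Yield = 3Soil + 3Wet + 5  [with Soil=2, Wet=0]  = 11; Harvest = -2Rain + 2Yield + 1  [with Rain=4, Yield=11]  = 15.
Change = 9 − 15 = -6.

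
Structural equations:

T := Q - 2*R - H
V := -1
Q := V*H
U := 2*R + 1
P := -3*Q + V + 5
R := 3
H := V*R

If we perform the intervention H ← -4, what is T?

2

The intervention breaks the incoming arrows to H: H := V*R no longer applies, and H = -4.
Q = V*H  [with V=-1, H=-4]  = 4
T = Q - 2*R - H  [with Q=4, R=3, H=-4]  = 2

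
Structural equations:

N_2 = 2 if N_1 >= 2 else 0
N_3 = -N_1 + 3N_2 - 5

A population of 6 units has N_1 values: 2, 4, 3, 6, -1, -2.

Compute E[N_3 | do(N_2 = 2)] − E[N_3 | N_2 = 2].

1.75

The intervention sets N_2=2 in all 6 units regardless of N_1. Recomputing N_3 per unit gives -1, -3, -2, -5, 2, 3; average -1.
Observing N_2=2 restricts to units where N_2's equation naturally yields 2: N_1 ∈ {2, 4, 3, 6}. In that subpopulation N_3 = -1, -3, -2, -5, mean -2.75.
Difference = -1 − (-2.75) = 1.75.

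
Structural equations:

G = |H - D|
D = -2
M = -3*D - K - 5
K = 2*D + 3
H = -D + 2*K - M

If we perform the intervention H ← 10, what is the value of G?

Intervening sets H = 10 and removes its equation (H = -D + 2*K - M).
G = |H - D|  [with H=10, D=-2]  = 12

12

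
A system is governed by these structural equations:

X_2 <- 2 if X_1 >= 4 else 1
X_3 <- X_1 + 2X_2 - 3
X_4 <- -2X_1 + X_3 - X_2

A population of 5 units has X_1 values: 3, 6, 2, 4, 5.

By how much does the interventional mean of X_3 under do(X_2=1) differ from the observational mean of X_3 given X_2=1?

Under do(X_2=1), X_2's equation is replaced by X_2=1 for every unit. Per-unit X_3: 2, 5, 1, 3, 4. Mean = 3.
Conditioning on X_2=1 selects the 2 unit(s) with X_1 ∈ {3, 2}. Their X_3 values: 2, 1. Mean = 1.5.
Difference = 3 − 1.5 = 1.5.

1.5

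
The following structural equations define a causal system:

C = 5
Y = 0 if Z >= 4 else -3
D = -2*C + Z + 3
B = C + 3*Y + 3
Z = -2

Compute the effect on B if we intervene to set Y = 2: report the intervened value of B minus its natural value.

15

Intervening sets Y = 2 and removes its equation (Y = 0 if Z >= 4 else -3).
B = C + 3*Y + 3  [with C=5, Y=2]  = 14
Without intervention: Y = 0 if Z >= 4 else -3  [with Z=-2]  = -3; B = C + 3*Y + 3  [with C=5, Y=-3]  = -1.
Change = 14 − (-1) = 15.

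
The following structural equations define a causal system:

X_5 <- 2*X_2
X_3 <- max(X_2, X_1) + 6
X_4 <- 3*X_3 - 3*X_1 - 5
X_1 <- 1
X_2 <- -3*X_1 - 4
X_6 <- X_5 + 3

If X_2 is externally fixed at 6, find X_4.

Under do(X_2=6), the mechanism X_2 <- -3*X_1 - 4 is discarded; X_2 is fixed at 6.
X_3 = max(X_2, X_1) + 6  [with X_2=6, X_1=1]  = 12
X_4 = 3*X_3 - 3*X_1 - 5  [with X_3=12, X_1=1]  = 28

28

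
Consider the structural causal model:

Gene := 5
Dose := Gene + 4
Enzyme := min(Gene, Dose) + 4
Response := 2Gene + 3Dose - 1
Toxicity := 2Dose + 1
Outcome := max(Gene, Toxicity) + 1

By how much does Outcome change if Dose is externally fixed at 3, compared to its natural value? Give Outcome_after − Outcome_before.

Under do(Dose=3), the mechanism Dose := Gene + 4 is discarded; Dose is fixed at 3.
Toxicity = 2Dose + 1  [with Dose=3]  = 7
Outcome = max(Gene, Toxicity) + 1  [with Gene=5, Toxicity=7]  = 8
Without intervention: Dose = Gene + 4  [with Gene=5]  = 9; Toxicity = 2Dose + 1  [with Dose=9]  = 19; Outcome = max(Gene, Toxicity) + 1  [with Gene=5, Toxicity=19]  = 20.
Change = 8 − 20 = -12.

-12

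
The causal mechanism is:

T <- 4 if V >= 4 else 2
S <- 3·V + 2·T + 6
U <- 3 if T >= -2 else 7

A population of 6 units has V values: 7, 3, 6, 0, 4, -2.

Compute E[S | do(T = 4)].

do(T=4) breaks T's dependence on V. With T=4 fixed, S across the units is 35, 23, 32, 14, 26, 8, mean 23.

23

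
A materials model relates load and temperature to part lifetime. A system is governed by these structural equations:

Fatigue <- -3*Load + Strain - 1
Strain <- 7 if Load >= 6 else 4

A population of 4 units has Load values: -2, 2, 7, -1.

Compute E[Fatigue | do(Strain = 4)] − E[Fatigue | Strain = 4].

Under do(Strain=4), Strain's equation is replaced by Strain=4 for every unit. Per-unit Fatigue: 9, -3, -18, 6. Mean = -1.5.
Observing Strain=4 restricts to units where Strain's equation naturally yields 4: Load ∈ {-2, 2, -1}. In that subpopulation Fatigue = 9, -3, 6, mean 4.
Difference = -1.5 − 4 = -5.5.

-5.5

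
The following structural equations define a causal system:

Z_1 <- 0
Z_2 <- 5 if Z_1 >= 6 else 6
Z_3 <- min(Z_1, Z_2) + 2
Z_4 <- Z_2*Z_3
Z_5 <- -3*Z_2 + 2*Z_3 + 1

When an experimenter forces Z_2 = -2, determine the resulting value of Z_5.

7

do(Z_2=-2) replaces the equation Z_2 <- 5 if Z_1 >= 6 else 6 with the constant Z_2 = -2.
Z_3 = min(Z_1, Z_2) + 2  [with Z_1=0, Z_2=-2]  = 0
Z_5 = -3*Z_2 + 2*Z_3 + 1  [with Z_2=-2, Z_3=0]  = 7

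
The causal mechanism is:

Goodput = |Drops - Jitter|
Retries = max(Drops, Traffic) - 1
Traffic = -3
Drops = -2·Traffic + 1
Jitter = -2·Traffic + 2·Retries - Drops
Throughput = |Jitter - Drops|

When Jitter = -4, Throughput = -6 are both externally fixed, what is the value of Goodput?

The joint intervention fixes Jitter = -4, Throughput = -6, removing each variable's own equation.
Drops = -2·Traffic + 1  [with Traffic=-3]  = 7
Goodput = |Drops - Jitter|  [with Drops=7, Jitter=-4]  = 11

11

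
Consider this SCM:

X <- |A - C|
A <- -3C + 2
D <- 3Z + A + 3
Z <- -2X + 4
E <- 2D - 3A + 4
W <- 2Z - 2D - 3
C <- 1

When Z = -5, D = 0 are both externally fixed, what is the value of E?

7

The joint intervention fixes Z = -5, D = 0, removing each variable's own equation.
A = -3C + 2  [with C=1]  = -1
E = 2D - 3A + 4  [with D=0, A=-1]  = 7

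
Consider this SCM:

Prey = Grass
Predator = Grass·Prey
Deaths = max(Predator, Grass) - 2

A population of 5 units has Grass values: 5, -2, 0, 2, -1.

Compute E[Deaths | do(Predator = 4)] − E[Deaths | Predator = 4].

0.2

Every unit gets Predator=4 under the intervention. Deaths values become 3, 2, 2, 2, 2; E[Deaths|do(Predator=4)] = 2.2.
E[Deaths|Predator=4] averages over only the 2 units with Predator=4 (Grass = -2, 2): Deaths = 2, 2, mean 2.
Difference = 2.2 − 2 = 0.2.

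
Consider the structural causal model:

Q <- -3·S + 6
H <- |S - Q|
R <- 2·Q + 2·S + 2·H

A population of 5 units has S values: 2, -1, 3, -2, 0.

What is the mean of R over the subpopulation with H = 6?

E[R|H=6] averages over only the 2 units with H=6 (S = 3, 0): R = 12, 24, mean 18.

18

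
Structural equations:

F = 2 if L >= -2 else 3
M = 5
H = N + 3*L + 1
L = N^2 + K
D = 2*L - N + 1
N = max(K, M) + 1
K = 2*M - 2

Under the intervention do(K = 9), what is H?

338

do(K=9) replaces the equation K = 2*M - 2 with the constant K = 9.
N = max(K, M) + 1  [with K=9, M=5]  = 10
L = N^2 + K  [with N=10, K=9]  = 109
H = N + 3*L + 1  [with N=10, L=109]  = 338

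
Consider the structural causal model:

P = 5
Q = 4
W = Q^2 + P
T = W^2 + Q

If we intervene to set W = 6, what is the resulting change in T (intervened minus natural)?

-405

The intervention breaks the incoming arrows to W: W = Q^2 + P no longer applies, and W = 6.
T = W^2 + Q  [with W=6, Q=4]  = 40
Without intervention: W = Q^2 + P  [with Q=4, P=5]  = 21; T = W^2 + Q  [with W=21, Q=4]  = 445.
Change = 40 − 445 = -405.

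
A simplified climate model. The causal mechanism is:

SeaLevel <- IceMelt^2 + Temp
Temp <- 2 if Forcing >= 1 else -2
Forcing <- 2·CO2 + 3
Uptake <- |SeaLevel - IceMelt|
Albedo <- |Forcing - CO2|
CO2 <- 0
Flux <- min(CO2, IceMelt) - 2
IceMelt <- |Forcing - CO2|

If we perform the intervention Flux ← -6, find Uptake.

do(Flux=-6) replaces the equation Flux <- min(CO2, IceMelt) - 2 with the constant Flux = -6.
Uptake is not downstream of the intervention, so its value is determined by the original equations.
Forcing = 2·CO2 + 3  [with CO2=0]  = 3
Temp = 2 if Forcing >= 1 else -2  [with Forcing=3]  = 2
IceMelt = |Forcing - CO2|  [with Forcing=3, CO2=0]  = 3
SeaLevel = IceMelt^2 + Temp  [with IceMelt=3, Temp=2]  = 11
Uptake = |SeaLevel - IceMelt|  [with SeaLevel=11, IceMelt=3]  = 8

8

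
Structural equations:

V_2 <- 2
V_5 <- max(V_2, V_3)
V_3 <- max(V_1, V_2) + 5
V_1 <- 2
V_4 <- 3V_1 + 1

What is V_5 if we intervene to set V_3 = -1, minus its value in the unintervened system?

-5

do(V_3=-1) replaces the equation V_3 <- max(V_1, V_2) + 5 with the constant V_3 = -1.
V_5 = max(V_2, V_3)  [with V_2=2, V_3=-1]  = 2
Without intervention: V_3 = max(V_1, V_2) + 5  [with V_1=2, V_2=2]  = 7; V_5 = max(V_2, V_3)  [with V_2=2, V_3=7]  = 7.
Change = 2 − 7 = -5.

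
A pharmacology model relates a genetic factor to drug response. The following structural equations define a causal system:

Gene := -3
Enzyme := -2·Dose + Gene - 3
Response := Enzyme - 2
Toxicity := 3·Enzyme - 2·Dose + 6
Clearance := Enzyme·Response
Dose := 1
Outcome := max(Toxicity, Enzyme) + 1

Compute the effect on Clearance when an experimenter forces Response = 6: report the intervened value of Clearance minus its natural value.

Under do(Response=6), the mechanism Response := Enzyme - 2 is discarded; Response is fixed at 6.
Enzyme = -2·Dose + Gene - 3  [with Dose=1, Gene=-3]  = -8
Clearance = Enzyme·Response  [with Enzyme=-8, Response=6]  = -48
Without intervention: Enzyme = -2·Dose + Gene - 3  [with Dose=1, Gene=-3]  = -8; Response = Enzyme - 2  [with Enzyme=-8]  = -10; Clearance = Enzyme·Response  [with Enzyme=-8, Response=-10]  = 80.
Change = -48 − 80 = -128.

-128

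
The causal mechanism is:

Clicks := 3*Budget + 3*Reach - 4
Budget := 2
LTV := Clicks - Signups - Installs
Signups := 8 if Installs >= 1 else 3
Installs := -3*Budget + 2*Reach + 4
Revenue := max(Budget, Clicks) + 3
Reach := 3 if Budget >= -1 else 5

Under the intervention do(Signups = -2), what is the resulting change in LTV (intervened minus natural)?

10

Under do(Signups=-2), the mechanism Signups := 8 if Installs >= 1 else 3 is discarded; Signups is fixed at -2.
Reach = 3 if Budget >= -1 else 5  [with Budget=2]  = 3
Clicks = 3*Budget + 3*Reach - 4  [with Budget=2, Reach=3]  = 11
Installs = -3*Budget + 2*Reach + 4  [with Budget=2, Reach=3]  = 4
LTV = Clicks - Signups - Installs  [with Clicks=11, Signups=-2, Installs=4]  = 9
Without intervention: Reach = 3 if Budget >= -1 else 5  [with Budget=2]  = 3; Clicks = 3*Budget + 3*Reach - 4  [with Budget=2, Reach=3]  = 11; Installs = -3*Budget + 2*Reach + 4  [with Budget=2, Reach=3]  = 4; Signups = 8 if Installs >= 1 else 3  [with Installs=4]  = 8; LTV = Clicks - Signups - Installs  [with Clicks=11, Signups=8, Installs=4]  = -1.
Change = 9 − (-1) = 10.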